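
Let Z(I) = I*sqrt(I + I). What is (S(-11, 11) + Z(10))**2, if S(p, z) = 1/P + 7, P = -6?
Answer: 73681/36 + 820*sqrt(5)/3 ≈ 2657.9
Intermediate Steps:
Z(I) = sqrt(2)*I**(3/2) (Z(I) = I*sqrt(2*I) = I*(sqrt(2)*sqrt(I)) = sqrt(2)*I**(3/2))
S(p, z) = 41/6 (S(p, z) = 1/(-6) + 7 = -1/6 + 7 = 41/6)
(S(-11, 11) + Z(10))**2 = (41/6 + sqrt(2)*10**(3/2))**2 = (41/6 + sqrt(2)*(10*sqrt(10)))**2 = (41/6 + 20*sqrt(5))**2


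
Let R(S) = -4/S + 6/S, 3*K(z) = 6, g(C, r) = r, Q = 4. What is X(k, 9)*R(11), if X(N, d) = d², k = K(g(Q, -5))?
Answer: 162/11 ≈ 14.727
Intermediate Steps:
K(z) = 2 (K(z) = (⅓)*6 = 2)
k = 2
R(S) = 2/S
X(k, 9)*R(11) = 9²*(2/11) = 81*(2*(1/11)) = 81*(2/11) = 162/11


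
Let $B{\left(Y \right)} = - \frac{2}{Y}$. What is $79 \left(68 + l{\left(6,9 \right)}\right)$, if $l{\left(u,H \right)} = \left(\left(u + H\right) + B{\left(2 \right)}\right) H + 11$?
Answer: $16195$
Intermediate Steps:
$l{\left(u,H \right)} = 11 + H \left(-1 + H + u\right)$ ($l{\left(u,H \right)} = \left(\left(u + H\right) - \frac{2}{2}\right) H + 11 = \left(\left(H + u\right) - 1\right) H + 11 = \left(-1 + H + u\right) H + 11 = H \left(-1 + H + u\right) + 11 = 11 + H \left(-1 + H + u\right)$)
$79 \left(68 + l{\left(6,9 \right)}\right) = 79 \left(68 + \left(11 + 9^{2} - 9 + 9 \cdot 6\right)\right) = 79 \left(68 + \left(11 + 81 - 9 + 54\right)\right) = 79 \left(68 + 137\right) = 79 \cdot 205 = 16195$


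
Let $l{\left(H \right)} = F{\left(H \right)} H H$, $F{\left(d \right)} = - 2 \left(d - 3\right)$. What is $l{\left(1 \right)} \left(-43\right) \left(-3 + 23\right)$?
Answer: $-3440$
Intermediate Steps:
$F{\left(d \right)} = 6 - 2 d$ ($F{\left(d \right)} = - 2 \left(-3 + d\right) = 6 - 2 d$)
$l{\left(H \right)} = H^{2} \left(6 - 2 H\right)$ ($l{\left(H \right)} = \left(6 - 2 H\right) H H = H \left(6 - 2 H\right) H = H^{2} \left(6 - 2 H\right)$)
$l{\left(1 \right)} \left(-43\right) \left(-3 + 23\right) = 2 \cdot 1^{2} \left(3 - 1\right) \left(-43\right) \left(-3 + 23\right) = 2 \cdot 1 \left(3 - 1\right) \left(-43\right) 20 = 2 \cdot 1 \cdot 2 \left(-43\right) 20 = 4 \left(-43\right) 20 = \left(-172\right) 20 = -3440$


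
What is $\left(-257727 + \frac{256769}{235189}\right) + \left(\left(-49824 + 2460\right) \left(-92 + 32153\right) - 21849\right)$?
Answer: $- \frac{357208999414651}{235189} \approx -1.5188 \cdot 10^{9}$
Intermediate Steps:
$\left(-257727 + \frac{256769}{235189}\right) + \left(\left(-49824 + 2460\right) \left(-92 + 32153\right) - 21849\right) = \left(-257727 + 256769 \cdot \frac{1}{235189}\right) - 1518559053 = \left(-257727 + \frac{256769}{235189}\right) - 1518559053 = - \frac{60614298634}{235189} - 1518559053 = - \frac{357208999414651}{235189}$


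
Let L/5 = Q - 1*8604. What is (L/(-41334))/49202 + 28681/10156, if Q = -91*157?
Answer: 3645634733918/1290900893313 ≈ 2.8241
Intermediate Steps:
Q = -14287
L = -114455 (L = 5*(-14287 - 1*8604) = 5*(-14287 - 8604) = 5*(-22891) = -114455)
(L/(-41334))/49202 + 28681/10156 = -114455/(-41334)/49202 + 28681/10156 = -114455*(-1/41334)*(1/49202) + 28681*(1/10156) = (114455/41334)*(1/49202) + 28681/10156 = 114455/2033715468 + 28681/10156 = 3645634733918/1290900893313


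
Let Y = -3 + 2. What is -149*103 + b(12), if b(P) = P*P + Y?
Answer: -15204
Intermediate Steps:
Y = -1
b(P) = -1 + P² (b(P) = P*P - 1 = P² - 1 = -1 + P²)
-149*103 + b(12) = -149*103 + (-1 + 12²) = -15347 + (-1 + 144) = -15347 + 143 = -15204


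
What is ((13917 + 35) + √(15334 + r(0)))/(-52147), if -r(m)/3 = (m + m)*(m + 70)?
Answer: -13952/52147 - √15334/52147 ≈ -0.26993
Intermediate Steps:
r(m) = -6*m*(70 + m) (r(m) = -3*(m + m)*(m + 70) = -3*2*m*(70 + m) = -6*m*(70 + m))
((13917 + 35) + √(15334 + r(0)))/(-52147) = ((13917 + 35) + √(15334 - 6*0*(70 + 0)))/(-52147) = (13952 + √(15334 - 6*0*70))*(-1/52147) = (13952 + √(15334 + 0))*(-1/52147) = (13952 + √15334)*(-1/52147) = -13952/52147 - √15334/52147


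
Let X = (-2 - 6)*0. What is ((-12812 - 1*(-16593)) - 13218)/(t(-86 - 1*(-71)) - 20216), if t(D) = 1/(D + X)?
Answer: 141555/303241 ≈ 0.46681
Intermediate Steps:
X = 0 (X = -8*0 = 0)
t(D) = 1/D (t(D) = 1/(D + 0) = 1/D)
((-12812 - 1*(-16593)) - 13218)/(t(-86 - 1*(-71)) - 20216) = ((-12812 - 1*(-16593)) - 13218)/(1/(-86 - 1*(-71)) - 20216) = ((-12812 + 16593) - 13218)/(1/(-86 + 71) - 20216) = (3781 - 13218)/(1/(-15) - 20216) = -9437/(-1/15 - 20216) = -9437/(-303241/15) = -9437*(-15/303241) = 141555/303241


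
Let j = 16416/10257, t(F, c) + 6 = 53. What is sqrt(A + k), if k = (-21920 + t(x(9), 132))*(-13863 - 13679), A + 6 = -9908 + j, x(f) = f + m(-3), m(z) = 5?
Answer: 2*sqrt(1760495385963535)/3419 ≈ 24544.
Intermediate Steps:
x(f) = 5 + f (x(f) = f + 5 = 5 + f)
t(F, c) = 47 (t(F, c) = -6 + 53 = 47)
j = 5472/3419 (j = 16416*(1/10257) = 5472/3419 ≈ 1.6005)
A = -33890494/3419 (A = -6 + (-9908 + 5472/3419) = -6 - 33869980/3419 = -33890494/3419 ≈ -9912.4)
k = 602426166 (k = (-21920 + 47)*(-13863 - 13679) = -21873*(-27542) = 602426166)
sqrt(A + k) = sqrt(-33890494/3419 + 602426166) = sqrt(2059661171060/3419) = 2*sqrt(1760495385963535)/3419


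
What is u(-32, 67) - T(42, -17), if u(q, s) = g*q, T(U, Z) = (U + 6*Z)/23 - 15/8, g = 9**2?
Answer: -476103/184 ≈ -2587.5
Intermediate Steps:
g = 81
T(U, Z) = -15/8 + U/23 + 6*Z/23 (T(U, Z) = (U + 6*Z)*(1/23) - 15*1/8 = (U/23 + 6*Z/23) - 15/8 = -15/8 + U/23 + 6*Z/23)
u(q, s) = 81*q
u(-32, 67) - T(42, -17) = 81*(-32) - (-15/8 + (1/23)*42 + (6/23)*(-17)) = -2592 - (-15/8 + 42/23 - 102/23) = -2592 - 1*(-825/184) = -2592 + 825/184 = -476103/184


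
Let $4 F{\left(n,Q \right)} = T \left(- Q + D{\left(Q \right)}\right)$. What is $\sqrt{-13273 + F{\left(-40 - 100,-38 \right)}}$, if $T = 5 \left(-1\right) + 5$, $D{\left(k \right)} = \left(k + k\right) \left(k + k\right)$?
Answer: $i \sqrt{13273} \approx 115.21 i$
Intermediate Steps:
$D{\left(k \right)} = 4 k^{2}$ ($D{\left(k \right)} = 2 k 2 k = 4 k^{2}$)
$T = 0$ ($T = -5 + 5 = 0$)
$F{\left(n,Q \right)} = 0$ ($F{\left(n,Q \right)} = \frac{0 \left(- Q + 4 Q^{2}\right)}{4} = \frac{1}{4} \cdot 0 = 0$)
$\sqrt{-13273 + F{\left(-40 - 100,-38 \right)}} = \sqrt{-13273 + 0} = \sqrt{-13273} = i \sqrt{13273}$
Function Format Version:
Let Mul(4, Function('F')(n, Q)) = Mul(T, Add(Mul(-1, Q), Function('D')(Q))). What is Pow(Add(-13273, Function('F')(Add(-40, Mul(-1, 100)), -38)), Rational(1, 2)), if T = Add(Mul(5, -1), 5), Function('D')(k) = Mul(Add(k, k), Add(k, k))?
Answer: Mul(I, Pow(13273, Rational(1, 2))) ≈ Mul(115.21, I)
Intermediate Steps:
Function('D')(k) = Mul(4, Pow(k, 2)) (Function('D')(k) = Mul(Mul(2, k), Mul(2, k)) = Mul(4, Pow(k, 2)))
T = 0 (T = Add(-5, 5) = 0)
Function('F')(n, Q) = 0 (Function('F')(n, Q) = Mul(Rational(1, 4), Mul(0, Add(Mul(-1, Q), Mul(4, Pow(Q, 2))))) = Mul(Rational(1, 4), 0) = 0)
Pow(Add(-13273, Function('F')(Add(-40, Mul(-1, 100)), -38)), Rational(1, 2)) = Pow(Add(-13273, 0), Rational(1, 2)) = Pow(-13273, Rational(1, 2)) = Mul(I, Pow(13273, Rational(1, 2)))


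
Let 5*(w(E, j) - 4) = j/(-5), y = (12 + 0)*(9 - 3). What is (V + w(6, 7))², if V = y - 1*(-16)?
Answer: 5257849/625 ≈ 8412.6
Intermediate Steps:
y = 72 (y = 12*6 = 72)
w(E, j) = 4 - j/25 (w(E, j) = 4 + (j/(-5))/5 = 4 + (j*(-⅕))/5 = 4 + (-j/5)/5 = 4 - j/25)
V = 88 (V = 72 - 1*(-16) = 72 + 16 = 88)
(V + w(6, 7))² = (88 + (4 - 1/25*7))² = (88 + (4 - 7/25))² = (88 + 93/25)² = (2293/25)² = 5257849/625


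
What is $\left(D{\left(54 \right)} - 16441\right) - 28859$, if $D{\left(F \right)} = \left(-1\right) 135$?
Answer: $-45435$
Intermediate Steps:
$D{\left(F \right)} = -135$
$\left(D{\left(54 \right)} - 16441\right) - 28859 = \left(-135 - 16441\right) - 28859 = -16576 - 28859 = -45435$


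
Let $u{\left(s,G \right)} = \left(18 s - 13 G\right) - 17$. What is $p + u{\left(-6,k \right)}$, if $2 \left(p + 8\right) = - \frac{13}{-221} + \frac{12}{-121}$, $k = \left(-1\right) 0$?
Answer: $- \frac{547245}{4114} \approx -133.02$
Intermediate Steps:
$k = 0$
$p = - \frac{32995}{4114}$ ($p = -8 + \frac{- \frac{13}{-221} + \frac{12}{-121}}{2} = -8 + \frac{\left(-13\right) \left(- \frac{1}{221}\right) + 12 \left(- \frac{1}{121}\right)}{2} = -8 + \frac{\frac{1}{17} - \frac{12}{121}}{2} = -8 + \frac{1}{2} \left(- \frac{83}{2057}\right) = -8 - \frac{83}{4114} = - \frac{32995}{4114} \approx -8.0202$)
$u{\left(s,G \right)} = -17 - 13 G + 18 s$ ($u{\left(s,G \right)} = \left(- 13 G + 18 s\right) - 17 = -17 - 13 G + 18 s$)
$p + u{\left(-6,k \right)} = - \frac{32995}{4114} - 125 = - \frac{547245}{4114}$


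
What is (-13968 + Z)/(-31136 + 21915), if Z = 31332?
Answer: -17364/9221 ≈ -1.8831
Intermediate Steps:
(-13968 + Z)/(-31136 + 21915) = (-13968 + 31332)/(-31136 + 21915) = 17364/(-9221) = 17364*(-1/9221) = -17364/9221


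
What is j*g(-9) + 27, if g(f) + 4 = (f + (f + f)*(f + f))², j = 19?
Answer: 1885226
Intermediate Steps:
g(f) = -4 + (f + 4*f²)² (g(f) = -4 + (f + (f + f)*(f + f))² = -4 + (f + (2*f)*(2*f))² = -4 + (f + 4*f²)²)
j*g(-9) + 27 = 19*(-4 + (-9)²*(1 + 4*(-9))²) + 27 = 19*(-4 + 81*(1 - 36)²) + 27 = 19*(-4 + 81*(-35)²) + 27 = 19*(-4 + 81*1225) + 27 = 19*(-4 + 99225) + 27 = 19*99221 + 27 = 1885199 + 27 = 1885226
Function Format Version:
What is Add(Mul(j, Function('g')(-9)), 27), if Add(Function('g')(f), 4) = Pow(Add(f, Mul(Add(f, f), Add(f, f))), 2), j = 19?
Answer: 1885226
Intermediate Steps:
Function('g')(f) = Add(-4, Pow(Add(f, Mul(4, Pow(f, 2))), 2)) (Function('g')(f) = Add(-4, Pow(Add(f, Mul(Add(f, f), Add(f, f))), 2)) = Add(-4, Pow(Add(f, Mul(Mul(2, f), Mul(2, f))), 2)) = Add(-4, Pow(Add(f, Mul(4, Pow(f, 2))), 2)))
Add(Mul(j, Function('g')(-9)), 27) = Add(Mul(19, Add(-4, Mul(Pow(-9, 2), Pow(Add(1, Mul(4, -9)), 2)))), 27) = Add(Mul(19, Add(-4, Mul(81, Pow(Add(1, -36), 2)))), 27) = Add(Mul(19, Add(-4, Mul(81, Pow(-35, 2)))), 27) = Add(Mul(19, Add(-4, Mul(81, 1225))), 27) = Add(Mul(19, Add(-4, 99225)), 27) = Add(Mul(19, 99221), 27) = Add(1885199, 27) = 1885226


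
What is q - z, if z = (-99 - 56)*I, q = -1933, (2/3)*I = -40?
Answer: -11233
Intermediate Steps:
I = -60 (I = (3/2)*(-40) = -60)
z = 9300 (z = (-99 - 56)*(-60) = -155*(-60) = 9300)
q - z = -1933 - 1*9300 = -1933 - 9300 = -11233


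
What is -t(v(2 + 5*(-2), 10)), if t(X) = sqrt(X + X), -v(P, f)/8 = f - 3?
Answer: -4*I*sqrt(7) ≈ -10.583*I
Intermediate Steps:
v(P, f) = 24 - 8*f (v(P, f) = -8*(f - 3) = -8*(-3 + f) = 24 - 8*f)
t(X) = sqrt(2)*sqrt(X) (t(X) = sqrt(2*X) = sqrt(2)*sqrt(X))
-t(v(2 + 5*(-2), 10)) = -sqrt(2)*sqrt(24 - 8*10) = -sqrt(2)*sqrt(24 - 80) = -sqrt(2)*sqrt(-56) = -sqrt(2)*2*I*sqrt(14) = -4*I*sqrt(7)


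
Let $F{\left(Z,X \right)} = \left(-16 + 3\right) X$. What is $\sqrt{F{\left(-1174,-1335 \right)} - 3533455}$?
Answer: $10 i \sqrt{35161} \approx 1875.1 i$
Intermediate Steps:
$F{\left(Z,X \right)} = - 13 X$
$\sqrt{F{\left(-1174,-1335 \right)} - 3533455} = \sqrt{\left(-13\right) \left(-1335\right) - 3533455} = \sqrt{17355 - 3533455} = \sqrt{-3516100} = 10 i \sqrt{35161}$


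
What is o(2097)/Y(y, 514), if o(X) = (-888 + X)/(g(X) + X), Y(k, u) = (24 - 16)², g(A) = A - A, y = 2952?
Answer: 403/44736 ≈ 0.0090084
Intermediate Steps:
g(A) = 0
Y(k, u) = 64 (Y(k, u) = 8² = 64)
o(X) = (-888 + X)/X (o(X) = (-888 + X)/(0 + X) = (-888 + X)/X)
o(2097)/Y(y, 514) = ((-888 + 2097)/2097)/64 = ((1/2097)*1209)*(1/64) = (403/699)*(1/64) = 403/44736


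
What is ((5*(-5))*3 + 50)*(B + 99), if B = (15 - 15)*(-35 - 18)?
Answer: -2475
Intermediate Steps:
B = 0 (B = 0*(-53) = 0)
((5*(-5))*3 + 50)*(B + 99) = ((5*(-5))*3 + 50)*(0 + 99) = (-25*3 + 50)*99 = (-75 + 50)*99 = -25*99 = -2475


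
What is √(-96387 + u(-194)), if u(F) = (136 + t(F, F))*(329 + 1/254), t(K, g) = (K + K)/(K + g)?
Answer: I*√3310539226/254 ≈ 226.52*I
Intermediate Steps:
t(K, g) = 2*K/(K + g) (t(K, g) = (2*K)/(K + g) = 2*K/(K + g))
u(F) = 11448679/254 (u(F) = (136 + 2*F/(F + F))*(329 + 1/254) = (136 + 2*F/((2*F)))*(329 + 1/254) = (136 + 2*F*(1/(2*F)))*(83567/254) = (136 + 1)*(83567/254) = 137*(83567/254) = 11448679/254)
√(-96387 + u(-194)) = √(-96387 + 11448679/254) = √(-13033619/254) = I*√3310539226/254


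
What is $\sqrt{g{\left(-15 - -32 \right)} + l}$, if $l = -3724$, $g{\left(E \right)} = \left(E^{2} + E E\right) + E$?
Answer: $i \sqrt{3129} \approx 55.937 i$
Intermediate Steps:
$g{\left(E \right)} = E + 2 E^{2}$ ($g{\left(E \right)} = \left(E^{2} + E^{2}\right) + E = 2 E^{2} + E = E + 2 E^{2}$)
$\sqrt{g{\left(-15 - -32 \right)} + l} = \sqrt{\left(-15 - -32\right) \left(1 + 2 \left(-15 - -32\right)\right) - 3724} = \sqrt{\left(-15 + 32\right) \left(1 + 2 \left(-15 + 32\right)\right) - 3724} = \sqrt{17 \left(1 + 2 \cdot 17\right) - 3724} = \sqrt{17 \left(1 + 34\right) - 3724} = \sqrt{17 \cdot 35 - 3724} = \sqrt{595 - 3724} = \sqrt{-3129} = i \sqrt{3129}$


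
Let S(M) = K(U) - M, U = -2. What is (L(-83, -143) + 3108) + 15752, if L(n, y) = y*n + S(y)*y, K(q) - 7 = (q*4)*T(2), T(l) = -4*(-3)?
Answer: 23007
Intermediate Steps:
T(l) = 12
K(q) = 7 + 48*q (K(q) = 7 + (q*4)*12 = 7 + (4*q)*12 = 7 + 48*q)
S(M) = -89 - M (S(M) = (7 + 48*(-2)) - M = (7 - 96) - M = -89 - M)
L(n, y) = n*y + y*(-89 - y) (L(n, y) = y*n + (-89 - y)*y = n*y + y*(-89 - y))
(L(-83, -143) + 3108) + 15752 = (-143*(-89 - 83 - 1*(-143)) + 3108) + 15752 = (-143*(-89 - 83 + 143) + 3108) + 15752 = (-143*(-29) + 3108) + 15752 = (4147 + 3108) + 15752 = 7255 + 15752 = 23007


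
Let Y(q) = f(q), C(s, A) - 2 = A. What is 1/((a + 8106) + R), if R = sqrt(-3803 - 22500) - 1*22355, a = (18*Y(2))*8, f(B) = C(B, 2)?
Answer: -13673/186977232 - I*sqrt(26303)/186977232 ≈ -7.3127e-5 - 8.6739e-7*I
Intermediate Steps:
C(s, A) = 2 + A
f(B) = 4 (f(B) = 2 + 2 = 4)
Y(q) = 4
a = 576 (a = (18*4)*8 = 72*8 = 576)
R = -22355 + I*sqrt(26303) (R = sqrt(-26303) - 22355 = I*sqrt(26303) - 22355 = -22355 + I*sqrt(26303) ≈ -22355.0 + 162.18*I)
1/((a + 8106) + R) = 1/((576 + 8106) + (-22355 + I*sqrt(26303))) = 1/(8682 + (-22355 + I*sqrt(26303))) = 1/(-13673 + I*sqrt(26303))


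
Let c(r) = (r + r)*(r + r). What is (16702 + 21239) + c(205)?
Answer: 206041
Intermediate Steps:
c(r) = 4*r² (c(r) = (2*r)*(2*r) = 4*r²)
(16702 + 21239) + c(205) = (16702 + 21239) + 4*205² = 37941 + 4*42025 = 37941 + 168100 = 206041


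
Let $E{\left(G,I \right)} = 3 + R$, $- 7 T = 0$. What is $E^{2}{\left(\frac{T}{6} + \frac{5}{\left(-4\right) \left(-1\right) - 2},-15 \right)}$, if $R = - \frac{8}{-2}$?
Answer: $49$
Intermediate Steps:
$T = 0$ ($T = \left(- \frac{1}{7}\right) 0 = 0$)
$R = 4$ ($R = \left(-8\right) \left(- \frac{1}{2}\right) = 4$)
$E{\left(G,I \right)} = 7$ ($E{\left(G,I \right)} = 3 + 4 = 7$)
$E^{2}{\left(\frac{T}{6} + \frac{5}{\left(-4\right) \left(-1\right) - 2},-15 \right)} = 7^{2} = 49$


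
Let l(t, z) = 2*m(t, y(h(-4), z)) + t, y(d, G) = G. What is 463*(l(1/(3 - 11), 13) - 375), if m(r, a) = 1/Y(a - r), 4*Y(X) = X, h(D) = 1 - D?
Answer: -145656559/840 ≈ -1.7340e+5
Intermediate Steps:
Y(X) = X/4
m(r, a) = 1/(-r/4 + a/4) (m(r, a) = 1/((a - r)/4) = 1/(-r/4 + a/4))
l(t, z) = t + 8/(z - t) (l(t, z) = 2*(4/(z - t)) + t = 8/(z - t) + t = t + 8/(z - t))
463*(l(1/(3 - 11), 13) - 375) = 463*((-8 + (1/(3 - 11) - 1*13)/(3 - 11))/(1/(3 - 11) - 1*13) - 375) = 463*((-8 + (1/(-8) - 13)/(-8))/(1/(-8) - 13) - 375) = 463*((-8 - (-⅛ - 13)/8)/(-⅛ - 13) - 375) = 463*((-8 - ⅛*(-105/8))/(-105/8) - 375) = 463*(-8*(-8 + 105/64)/105 - 375) = 463*(-8/105*(-407/64) - 375) = 463*(407/840 - 375) = 463*(-314593/840) = -145656559/840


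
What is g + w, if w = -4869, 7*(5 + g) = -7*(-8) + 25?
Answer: -34037/7 ≈ -4862.4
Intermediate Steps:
g = 46/7 (g = -5 + (-7*(-8) + 25)/7 = -5 + (56 + 25)/7 = -5 + (⅐)*81 = -5 + 81/7 = 46/7 ≈ 6.5714)
g + w = 46/7 - 4869 = -34037/7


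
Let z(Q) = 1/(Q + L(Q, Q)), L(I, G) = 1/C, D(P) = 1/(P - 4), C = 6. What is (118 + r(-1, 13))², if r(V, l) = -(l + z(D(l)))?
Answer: 257049/25 ≈ 10282.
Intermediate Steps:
D(P) = 1/(-4 + P)
L(I, G) = ⅙ (L(I, G) = 1/6 = ⅙)
z(Q) = 1/(⅙ + Q) (z(Q) = 1/(Q + ⅙) = 1/(⅙ + Q))
r(V, l) = -l - 6/(1 + 6/(-4 + l)) (r(V, l) = -(l + 6/(1 + 6/(-4 + l))) = -l - 6/(1 + 6/(-4 + l)))
(118 + r(-1, 13))² = (118 + (24 - 1*13² - 8*13)/(2 + 13))² = (118 + (24 - 1*169 - 104)/15)² = (118 + (24 - 169 - 104)/15)² = (118 + (1/15)*(-249))² = (118 - 83/5)² = (507/5)² = 257049/25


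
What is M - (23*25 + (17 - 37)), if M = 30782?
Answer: 30227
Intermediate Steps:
M - (23*25 + (17 - 37)) = 30782 - (23*25 + (17 - 37)) = 30782 - (575 - 20) = 30782 - 1*555 = 30782 - 555 = 30227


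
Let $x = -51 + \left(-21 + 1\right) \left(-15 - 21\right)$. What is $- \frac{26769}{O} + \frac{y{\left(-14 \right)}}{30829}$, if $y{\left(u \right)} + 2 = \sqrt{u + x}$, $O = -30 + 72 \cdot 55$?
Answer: $- \frac{275089787}{40385990} + \frac{\sqrt{655}}{30829} \approx -6.8107$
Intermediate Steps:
$O = 3930$ ($O = -30 + 3960 = 3930$)
$x = 669$ ($x = -51 - -720 = -51 + 720 = 669$)
$y{\left(u \right)} = -2 + \sqrt{669 + u}$ ($y{\left(u \right)} = -2 + \sqrt{u + 669} = -2 + \sqrt{669 + u}$)
$- \frac{26769}{O} + \frac{y{\left(-14 \right)}}{30829} = - \frac{26769}{3930} + \frac{-2 + \sqrt{669 - 14}}{30829} = \left(-26769\right) \frac{1}{3930} + \left(-2 + \sqrt{655}\right) \frac{1}{30829} = - \frac{8923}{1310} - \left(\frac{2}{30829} - \frac{\sqrt{655}}{30829}\right) = - \frac{275089787}{40385990} + \frac{\sqrt{655}}{30829}$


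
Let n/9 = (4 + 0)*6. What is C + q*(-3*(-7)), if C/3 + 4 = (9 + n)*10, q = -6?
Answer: 6612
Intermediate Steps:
n = 216 (n = 9*((4 + 0)*6) = 9*(4*6) = 9*24 = 216)
C = 6738 (C = -12 + 3*((9 + 216)*10) = -12 + 3*(225*10) = -12 + 3*2250 = -12 + 6750 = 6738)
C + q*(-3*(-7)) = 6738 - (-18)*(-7) = 6738 - 6*21 = 6738 - 126 = 6612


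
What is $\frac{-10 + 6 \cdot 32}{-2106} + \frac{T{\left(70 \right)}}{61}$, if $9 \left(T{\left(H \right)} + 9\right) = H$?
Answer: $- \frac{526}{4941} \approx -0.10646$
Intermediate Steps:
$T{\left(H \right)} = -9 + \frac{H}{9}$
$\frac{-10 + 6 \cdot 32}{-2106} + \frac{T{\left(70 \right)}}{61} = \frac{-10 + 6 \cdot 32}{-2106} + \frac{-9 + \frac{1}{9} \cdot 70}{61} = \left(-10 + 192\right) \left(- \frac{1}{2106}\right) + \left(-9 + \frac{70}{9}\right) \frac{1}{61} = 182 \left(- \frac{1}{2106}\right) - \frac{11}{549} = - \frac{7}{81} - \frac{11}{549} = - \frac{526}{4941}$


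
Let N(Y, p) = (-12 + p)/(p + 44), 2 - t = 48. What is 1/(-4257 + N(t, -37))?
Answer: -1/4264 ≈ -0.00023452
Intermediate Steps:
t = -46 (t = 2 - 1*48 = 2 - 48 = -46)
N(Y, p) = (-12 + p)/(44 + p)
1/(-4257 + N(t, -37)) = 1/(-4257 + (-12 - 37)/(44 - 37)) = 1/(-4257 - 49/7) = 1/(-4257 + (⅐)*(-49)) = 1/(-4257 - 7) = 1/(-4264) = -1/4264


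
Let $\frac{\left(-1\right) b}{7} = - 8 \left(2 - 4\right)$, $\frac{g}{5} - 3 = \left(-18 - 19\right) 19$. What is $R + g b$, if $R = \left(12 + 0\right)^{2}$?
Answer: $392144$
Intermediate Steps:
$R = 144$ ($R = 12^{2} = 144$)
$g = -3500$ ($g = 15 + 5 \left(-18 - 19\right) 19 = 15 + 5 \left(\left(-37\right) 19\right) = 15 + 5 \left(-703\right) = 15 - 3515 = -3500$)
$b = -112$ ($b = - 7 \left(- 8 \left(2 - 4\right)\right) = - 7 \left(\left(-8\right) \left(-2\right)\right) = \left(-7\right) 16 = -112$)
$R + g b = 144 - -392000 = 144 + 392000 = 392144$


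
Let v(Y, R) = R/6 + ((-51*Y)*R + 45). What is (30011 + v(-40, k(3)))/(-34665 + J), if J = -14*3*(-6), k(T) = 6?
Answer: -14099/11471 ≈ -1.2291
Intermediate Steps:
v(Y, R) = 45 + R/6 - 51*R*Y (v(Y, R) = R*(⅙) + (-51*R*Y + 45) = R/6 + (45 - 51*R*Y) = 45 + R/6 - 51*R*Y)
J = 252 (J = -42*(-6) = 252)
(30011 + v(-40, k(3)))/(-34665 + J) = (30011 + (45 + (⅙)*6 - 51*6*(-40)))/(-34665 + 252) = (30011 + (45 + 1 + 12240))/(-34413) = (30011 + 12286)*(-1/34413) = 42297*(-1/34413) = -14099/11471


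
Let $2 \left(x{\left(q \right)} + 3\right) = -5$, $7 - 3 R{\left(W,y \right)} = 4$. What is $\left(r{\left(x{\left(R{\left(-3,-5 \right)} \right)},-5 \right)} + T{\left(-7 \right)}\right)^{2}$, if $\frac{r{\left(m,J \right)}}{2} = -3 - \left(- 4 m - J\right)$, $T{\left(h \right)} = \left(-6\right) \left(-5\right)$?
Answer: $900$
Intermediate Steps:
$R{\left(W,y \right)} = 1$ ($R{\left(W,y \right)} = \frac{7}{3} - \frac{4}{3} = 1$)
$x{\left(q \right)} = - \frac{11}{2}$ ($x{\left(q \right)} = -3 + \frac{1}{2} \left(-5\right) = -3 - \frac{5}{2} = - \frac{11}{2}$)
$T{\left(h \right)} = 30$
$r{\left(m,J \right)} = -6 + 2 J + 8 m$ ($r{\left(m,J \right)} = 2 \left(-3 - \left(- 4 m - J\right)\right) = 2 \left(-3 - \left(- J - 4 m\right)\right) = 2 \left(-3 + \left(J + 4 m\right)\right) = 2 \left(-3 + J + 4 m\right) = -6 + 2 J + 8 m$)
$\left(r{\left(x{\left(R{\left(-3,-5 \right)} \right)},-5 \right)} + T{\left(-7 \right)}\right)^{2} = \left(\left(-6 + 2 \left(-5\right) + 8 \left(- \frac{11}{2}\right)\right) + 30\right)^{2} = \left(\left(-6 - 10 - 44\right) + 30\right)^{2} = \left(-60 + 30\right)^{2} = \left(-30\right)^{2} = 900$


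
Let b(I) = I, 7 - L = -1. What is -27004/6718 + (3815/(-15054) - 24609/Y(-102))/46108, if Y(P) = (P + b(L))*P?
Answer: -14976477656498081/3725760851249424 ≈ -4.0197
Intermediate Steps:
L = 8 (L = 7 - 1*(-1) = 7 + 1 = 8)
Y(P) = P*(8 + P) (Y(P) = (P + 8)*P = (8 + P)*P = P*(8 + P))
-27004/6718 + (3815/(-15054) - 24609/Y(-102))/46108 = -27004/6718 + (3815/(-15054) - 24609*(-1/(102*(8 - 102))))/46108 = -27004*1/6718 + (3815*(-1/15054) - 24609/((-102*(-94))))*(1/46108) = -13502/3359 + (-3815/15054 - 24609/9588)*(1/46108) = -13502/3359 + (-3815/15054 - 24609*1/9588)*(1/46108) = -13502/3359 + (-3815/15054 - 8203/3196)*(1/46108) = -13502/3359 - 67840351/24056292*1/46108 = -13502/3359 - 67840351/1109187511536 = -14976477656498081/3725760851249424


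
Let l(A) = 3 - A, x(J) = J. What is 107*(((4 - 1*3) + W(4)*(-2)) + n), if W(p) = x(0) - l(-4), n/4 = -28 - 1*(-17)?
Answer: -3103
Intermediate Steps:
n = -44 (n = 4*(-28 - 1*(-17)) = 4*(-28 + 17) = 4*(-11) = -44)
W(p) = -7 (W(p) = 0 - (3 - 1*(-4)) = 0 - (3 + 4) = 0 - 1*7 = 0 - 7 = -7)
107*(((4 - 1*3) + W(4)*(-2)) + n) = 107*(((4 - 1*3) - 7*(-2)) - 44) = 107*(((4 - 3) + 14) - 44) = 107*((1 + 14) - 44) = 107*(15 - 44) = 107*(-29) = -3103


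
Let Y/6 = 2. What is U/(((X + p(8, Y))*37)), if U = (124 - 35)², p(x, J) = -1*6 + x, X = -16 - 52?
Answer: -7921/2442 ≈ -3.2437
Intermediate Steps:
Y = 12 (Y = 6*2 = 12)
X = -68
p(x, J) = -6 + x
U = 7921 (U = 89² = 7921)
U/(((X + p(8, Y))*37)) = 7921/(((-68 + (-6 + 8))*37)) = 7921/(((-68 + 2)*37)) = 7921/((-66*37)) = 7921/(-2442) = 7921*(-1/2442) = -7921/2442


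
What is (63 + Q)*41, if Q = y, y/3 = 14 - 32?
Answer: 369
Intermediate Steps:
y = -54 (y = 3*(14 - 32) = 3*(-18) = -54)
Q = -54
(63 + Q)*41 = (63 - 54)*41 = 9*41 = 369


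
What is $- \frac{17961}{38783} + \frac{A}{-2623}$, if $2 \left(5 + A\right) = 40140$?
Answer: $- \frac{825292598}{101727809} \approx -8.1127$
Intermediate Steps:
$A = 20065$ ($A = -5 + \frac{1}{2} \cdot 40140 = -5 + 20070 = 20065$)
$- \frac{17961}{38783} + \frac{A}{-2623} = - \frac{17961}{38783} + \frac{20065}{-2623} = \left(-17961\right) \frac{1}{38783} + 20065 \left(- \frac{1}{2623}\right) = - \frac{17961}{38783} - \frac{20065}{2623} = - \frac{825292598}{101727809}$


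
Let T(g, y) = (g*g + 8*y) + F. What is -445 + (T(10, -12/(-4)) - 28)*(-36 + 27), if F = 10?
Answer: -1399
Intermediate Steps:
T(g, y) = 10 + g**2 + 8*y (T(g, y) = (g*g + 8*y) + 10 = (g**2 + 8*y) + 10 = 10 + g**2 + 8*y)
-445 + (T(10, -12/(-4)) - 28)*(-36 + 27) = -445 + ((10 + 10**2 + 8*(-12/(-4))) - 28)*(-36 + 27) = -445 + ((10 + 100 + 8*(-12*(-1/4))) - 28)*(-9) = -445 + ((10 + 100 + 8*3) - 28)*(-9) = -445 + ((10 + 100 + 24) - 28)*(-9) = -445 + (134 - 28)*(-9) = -445 + 106*(-9) = -445 - 954 = -1399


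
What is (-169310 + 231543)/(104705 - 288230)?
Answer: -62233/183525 ≈ -0.33910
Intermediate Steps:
(-169310 + 231543)/(104705 - 288230) = 62233/(-183525) = 62233*(-1/183525) = -62233/183525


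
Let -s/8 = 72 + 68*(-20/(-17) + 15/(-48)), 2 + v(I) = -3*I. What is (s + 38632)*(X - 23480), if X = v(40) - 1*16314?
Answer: -1500282776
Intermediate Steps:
v(I) = -2 - 3*I
X = -16436 (X = (-2 - 3*40) - 1*16314 = (-2 - 120) - 16314 = -122 - 16314 = -16436)
s = -1046 (s = -8*(72 + 68*(-20/(-17) + 15/(-48))) = -8*(72 + 68*(-20*(-1/17) + 15*(-1/48))) = -8*(72 + 68*(20/17 - 5/16)) = -8*(72 + 68*(235/272)) = -8*(72 + 235/4) = -8*523/4 = -1046)
(s + 38632)*(X - 23480) = (-1046 + 38632)*(-16436 - 23480) = 37586*(-39916) = -1500282776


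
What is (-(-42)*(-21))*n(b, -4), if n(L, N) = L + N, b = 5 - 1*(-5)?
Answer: -5292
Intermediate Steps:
b = 10 (b = 5 + 5 = 10)
(-(-42)*(-21))*n(b, -4) = (-(-42)*(-21))*(10 - 4) = -42*21*6 = -882*6 = -5292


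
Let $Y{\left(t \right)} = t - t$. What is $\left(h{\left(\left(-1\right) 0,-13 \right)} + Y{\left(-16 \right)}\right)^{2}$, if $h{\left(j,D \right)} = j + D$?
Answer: $169$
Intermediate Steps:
$h{\left(j,D \right)} = D + j$
$Y{\left(t \right)} = 0$
$\left(h{\left(\left(-1\right) 0,-13 \right)} + Y{\left(-16 \right)}\right)^{2} = \left(\left(-13 - 0\right) + 0\right)^{2} = \left(\left(-13 + 0\right) + 0\right)^{2} = \left(-13 + 0\right)^{2} = \left(-13\right)^{2} = 169$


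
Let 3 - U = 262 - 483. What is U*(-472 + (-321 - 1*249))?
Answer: -233408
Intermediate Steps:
U = 224 (U = 3 - (262 - 483) = 3 - 1*(-221) = 3 + 221 = 224)
U*(-472 + (-321 - 1*249)) = 224*(-472 + (-321 - 1*249)) = 224*(-472 + (-321 - 249)) = 224*(-472 - 570) = 224*(-1042) = -233408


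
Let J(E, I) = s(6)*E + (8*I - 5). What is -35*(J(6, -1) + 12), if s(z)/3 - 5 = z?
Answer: -6895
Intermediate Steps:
s(z) = 15 + 3*z
J(E, I) = -5 + 8*I + 33*E (J(E, I) = (15 + 3*6)*E + (8*I - 5) = (15 + 18)*E + (-5 + 8*I) = 33*E + (-5 + 8*I) = -5 + 8*I + 33*E)
-35*(J(6, -1) + 12) = -35*((-5 + 8*(-1) + 33*6) + 12) = -35*((-5 - 8 + 198) + 12) = -35*(185 + 12) = -35*197 = -6895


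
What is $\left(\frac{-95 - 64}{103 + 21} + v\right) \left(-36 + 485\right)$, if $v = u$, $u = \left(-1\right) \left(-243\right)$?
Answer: $\frac{13457877}{124} \approx 1.0853 \cdot 10^{5}$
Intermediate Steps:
$u = 243$
$v = 243$
$\left(\frac{-95 - 64}{103 + 21} + v\right) \left(-36 + 485\right) = \left(\frac{-95 - 64}{103 + 21} + 243\right) \left(-36 + 485\right) = \left(- \frac{159}{124} + 243\right) 449 = \frac{29973}{124} \cdot 449 = \frac{13457877}{124}$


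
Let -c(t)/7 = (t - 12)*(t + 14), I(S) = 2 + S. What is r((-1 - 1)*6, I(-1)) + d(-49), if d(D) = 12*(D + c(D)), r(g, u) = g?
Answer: -179940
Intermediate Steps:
c(t) = -7*(-12 + t)*(14 + t) (c(t) = -7*(t - 12)*(t + 14) = -7*(-12 + t)*(14 + t))
d(D) = 14112 - 156*D - 84*D² (d(D) = 12*(D + (1176 - 14*D - 7*D²)) = 12*(1176 - 13*D - 7*D²) = 14112 - 156*D - 84*D²)
r((-1 - 1)*6, I(-1)) + d(-49) = (-1 - 1)*6 + (14112 - 156*(-49) - 84*(-49)²) = -2*6 + (14112 + 7644 - 84*2401) = -12 + (14112 + 7644 - 201684) = -12 - 179928 = -179940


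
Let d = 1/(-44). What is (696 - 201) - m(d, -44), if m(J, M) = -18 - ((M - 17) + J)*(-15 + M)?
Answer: 180987/44 ≈ 4113.3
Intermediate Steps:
d = -1/44 ≈ -0.022727
m(J, M) = -18 - (-15 + M)*(-17 + J + M) (m(J, M) = -18 - ((-17 + M) + J)*(-15 + M) = -18 - (-17 + J + M)*(-15 + M) = -18 - (-15 + M)*(-17 + J + M))
(696 - 201) - m(d, -44) = (696 - 201) - (-273 - 1*(-44)² + 15*(-1/44) + 32*(-44) - 1*(-1/44)*(-44)) = 495 - (-273 - 1*1936 - 15/44 - 1408 - 1) = 495 - (-273 - 1936 - 15/44 - 1408 - 1) = 495 - 1*(-159207/44) = 495 + 159207/44 = 180987/44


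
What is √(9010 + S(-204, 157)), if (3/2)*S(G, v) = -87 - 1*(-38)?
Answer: 2*√20199/3 ≈ 94.749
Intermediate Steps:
S(G, v) = -98/3 (S(G, v) = 2*(-87 - 1*(-38))/3 = 2*(-87 + 38)/3 = (⅔)*(-49) = -98/3)
√(9010 + S(-204, 157)) = √(9010 - 98/3) = √(26932/3) = 2*√20199/3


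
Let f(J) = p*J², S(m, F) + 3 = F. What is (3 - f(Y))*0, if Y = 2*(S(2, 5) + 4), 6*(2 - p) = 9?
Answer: 0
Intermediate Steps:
S(m, F) = -3 + F
p = ½ (p = 2 - ⅙*9 = 2 - 3/2 = ½ ≈ 0.50000)
Y = 12 (Y = 2*((-3 + 5) + 4) = 2*(2 + 4) = 2*6 = 12)
f(J) = J²/2
(3 - f(Y))*0 = (3 - 12²/2)*0 = (3 - 144/2)*0 = (3 - 1*72)*0 = (3 - 72)*0 = -69*0 = 0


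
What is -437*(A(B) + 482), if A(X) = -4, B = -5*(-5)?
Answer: -208886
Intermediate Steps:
B = 25
-437*(A(B) + 482) = -437*(-4 + 482) = -437*478 = -208886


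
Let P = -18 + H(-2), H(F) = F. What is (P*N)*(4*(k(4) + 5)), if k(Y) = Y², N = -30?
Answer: 50400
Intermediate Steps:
P = -20 (P = -18 - 2 = -20)
(P*N)*(4*(k(4) + 5)) = (-20*(-30))*(4*(4² + 5)) = 600*(4*(16 + 5)) = 600*(4*21) = 600*84 = 50400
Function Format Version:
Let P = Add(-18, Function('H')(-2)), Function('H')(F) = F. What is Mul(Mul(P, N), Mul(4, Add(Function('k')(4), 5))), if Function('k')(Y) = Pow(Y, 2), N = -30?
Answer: 50400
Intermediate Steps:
P = -20 (P = Add(-18, -2) = -20)
Mul(Mul(P, N), Mul(4, Add(Function('k')(4), 5))) = Mul(Mul(-20, -30), Mul(4, Add(Pow(4, 2), 5))) = Mul(600, Mul(4, Add(16, 5))) = Mul(600, Mul(4, 21)) = Mul(600, 84) = 50400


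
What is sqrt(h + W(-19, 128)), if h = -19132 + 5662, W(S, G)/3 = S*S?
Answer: I*sqrt(12387) ≈ 111.3*I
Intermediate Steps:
W(S, G) = 3*S**2 (W(S, G) = 3*(S*S) = 3*S**2)
h = -13470
sqrt(h + W(-19, 128)) = sqrt(-13470 + 3*(-19)**2) = sqrt(-13470 + 3*361) = sqrt(-13470 + 1083) = sqrt(-12387) = I*sqrt(12387)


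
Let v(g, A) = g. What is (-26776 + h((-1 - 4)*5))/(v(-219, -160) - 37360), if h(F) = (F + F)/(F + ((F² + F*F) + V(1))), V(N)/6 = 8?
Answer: 34085898/47838067 ≈ 0.71253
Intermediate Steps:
V(N) = 48 (V(N) = 6*8 = 48)
h(F) = 2*F/(48 + F + 2*F²) (h(F) = (F + F)/(F + ((F² + F*F) + 48)) = (2*F)/(F + ((F² + F²) + 48)) = (2*F)/(F + (2*F² + 48)) = (2*F)/(F + (48 + 2*F²)) = (2*F)/(48 + F + 2*F²) = 2*F/(48 + F + 2*F²))
(-26776 + h((-1 - 4)*5))/(v(-219, -160) - 37360) = (-26776 + 2*((-1 - 4)*5)/(48 + (-1 - 4)*5 + 2*((-1 - 4)*5)²))/(-219 - 37360) = (-26776 + 2*(-5*5)/(48 - 5*5 + 2*(-5*5)²))/(-37579) = (-26776 + 2*(-25)/(48 - 25 + 2*(-25)²))*(-1/37579) = (-26776 + 2*(-25)/(48 - 25 + 2*625))*(-1/37579) = (-26776 + 2*(-25)/(48 - 25 + 1250))*(-1/37579) = (-26776 + 2*(-25)/1273)*(-1/37579) = (-26776 + 2*(-25)*(1/1273))*(-1/37579) = (-26776 - 50/1273)*(-1/37579) = -34085898/1273*(-1/37579) = 34085898/47838067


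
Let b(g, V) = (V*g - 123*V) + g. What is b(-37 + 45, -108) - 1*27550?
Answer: -15122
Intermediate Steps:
b(g, V) = g - 123*V + V*g (b(g, V) = (-123*V + V*g) + g = g - 123*V + V*g)
b(-37 + 45, -108) - 1*27550 = ((-37 + 45) - 123*(-108) - 108*(-37 + 45)) - 1*27550 = (8 + 13284 - 108*8) - 27550 = (8 + 13284 - 864) - 27550 = 12428 - 27550 = -15122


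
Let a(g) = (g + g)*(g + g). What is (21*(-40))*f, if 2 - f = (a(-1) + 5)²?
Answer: 66360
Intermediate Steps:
a(g) = 4*g² (a(g) = (2*g)*(2*g) = 4*g²)
f = -79 (f = 2 - (4*(-1)² + 5)² = 2 - (4*1 + 5)² = 2 - (4 + 5)² = 2 - 1*9² = 2 - 1*81 = 2 - 81 = -79)
(21*(-40))*f = (21*(-40))*(-79) = -840*(-79) = 66360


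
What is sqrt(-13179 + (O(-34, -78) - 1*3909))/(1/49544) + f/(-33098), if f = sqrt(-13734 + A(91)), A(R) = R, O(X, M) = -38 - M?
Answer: I*(-sqrt(13643) + 3279614624*sqrt(4262))/33098 ≈ 6.4689e+6*I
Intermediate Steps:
f = I*sqrt(13643) (f = sqrt(-13734 + 91) = sqrt(-13643) = I*sqrt(13643) ≈ 116.8*I)
sqrt(-13179 + (O(-34, -78) - 1*3909))/(1/49544) + f/(-33098) = sqrt(-13179 + ((-38 - 1*(-78)) - 1*3909))/(1/49544) + (I*sqrt(13643))/(-33098) = sqrt(-13179 + ((-38 + 78) - 3909))/(1/49544) + (I*sqrt(13643))*(-1/33098) = sqrt(-13179 + (40 - 3909))*49544 - I*sqrt(13643)/33098 = sqrt(-13179 - 3869)*49544 - I*sqrt(13643)/33098 = sqrt(-17048)*49544 - I*sqrt(13643)/33098 = (2*I*sqrt(4262))*49544 - I*sqrt(13643)/33098 = 99088*I*sqrt(4262) - I*sqrt(13643)/33098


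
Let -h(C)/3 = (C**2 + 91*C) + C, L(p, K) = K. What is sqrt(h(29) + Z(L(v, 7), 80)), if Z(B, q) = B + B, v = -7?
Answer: I*sqrt(10513) ≈ 102.53*I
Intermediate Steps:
Z(B, q) = 2*B
h(C) = -276*C - 3*C**2 (h(C) = -3*((C**2 + 91*C) + C) = -3*(C**2 + 92*C) = -276*C - 3*C**2)
sqrt(h(29) + Z(L(v, 7), 80)) = sqrt(-3*29*(92 + 29) + 2*7) = sqrt(-3*29*121 + 14) = sqrt(-10527 + 14) = sqrt(-10513) = I*sqrt(10513)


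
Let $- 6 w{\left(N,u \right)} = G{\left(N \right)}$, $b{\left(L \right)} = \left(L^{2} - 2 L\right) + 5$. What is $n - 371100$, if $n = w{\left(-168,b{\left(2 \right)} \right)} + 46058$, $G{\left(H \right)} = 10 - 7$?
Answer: $- \frac{650085}{2} \approx -3.2504 \cdot 10^{5}$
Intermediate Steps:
$G{\left(H \right)} = 3$
$b{\left(L \right)} = 5 + L^{2} - 2 L$
$w{\left(N,u \right)} = - \frac{1}{2}$ ($w{\left(N,u \right)} = \left(- \frac{1}{6}\right) 3 = - \frac{1}{2}$)
$n = \frac{92115}{2}$ ($n = - \frac{1}{2} + 46058 = \frac{92115}{2} \approx 46058.0$)
$n - 371100 = \frac{92115}{2} - 371100 = - \frac{650085}{2}$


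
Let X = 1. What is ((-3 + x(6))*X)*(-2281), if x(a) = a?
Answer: -6843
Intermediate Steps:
((-3 + x(6))*X)*(-2281) = ((-3 + 6)*1)*(-2281) = (3*1)*(-2281) = 3*(-2281) = -6843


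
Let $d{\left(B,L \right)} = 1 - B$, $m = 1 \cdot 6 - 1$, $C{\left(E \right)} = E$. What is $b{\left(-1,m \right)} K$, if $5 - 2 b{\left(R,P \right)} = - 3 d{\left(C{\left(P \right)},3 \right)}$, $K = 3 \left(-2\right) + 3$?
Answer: $\frac{21}{2} \approx 10.5$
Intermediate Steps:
$m = 5$ ($m = 6 - 1 = 5$)
$K = -3$ ($K = -6 + 3 = -3$)
$b{\left(R,P \right)} = 4 - \frac{3 P}{2}$ ($b{\left(R,P \right)} = \frac{5}{2} - \frac{\left(-3\right) \left(1 - P\right)}{2} = \frac{5}{2} - \frac{-3 + 3 P}{2} = \frac{5}{2} - \left(- \frac{3}{2} + \frac{3 P}{2}\right) = 4 - \frac{3 P}{2}$)
$b{\left(-1,m \right)} K = \left(4 - \frac{15}{2}\right) \left(-3\right) = \left(- \frac{7}{2}\right) \left(-3\right) = \frac{21}{2}$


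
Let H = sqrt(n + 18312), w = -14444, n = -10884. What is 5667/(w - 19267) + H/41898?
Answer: -1889/11237 + sqrt(1857)/20949 ≈ -0.16605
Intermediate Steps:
H = 2*sqrt(1857) (H = sqrt(-10884 + 18312) = sqrt(7428) = 2*sqrt(1857) ≈ 86.186)
5667/(w - 19267) + H/41898 = 5667/(-14444 - 19267) + (2*sqrt(1857))/41898 = 5667/(-33711) + (2*sqrt(1857))*(1/41898) = 5667*(-1/33711) + sqrt(1857)/20949 = -1889/11237 + sqrt(1857)/20949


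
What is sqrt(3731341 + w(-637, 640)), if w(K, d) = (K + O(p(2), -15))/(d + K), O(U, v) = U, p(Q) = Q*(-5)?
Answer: 4*sqrt(2098758)/3 ≈ 1931.6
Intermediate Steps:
p(Q) = -5*Q
w(K, d) = (-10 + K)/(K + d) (w(K, d) = (K - 5*2)/(d + K) = (K - 10)/(K + d) = (-10 + K)/(K + d))
sqrt(3731341 + w(-637, 640)) = sqrt(3731341 + (-10 - 637)/(-637 + 640)) = sqrt(3731341 - 647/3) = sqrt(11193376/3) = 4*sqrt(2098758)/3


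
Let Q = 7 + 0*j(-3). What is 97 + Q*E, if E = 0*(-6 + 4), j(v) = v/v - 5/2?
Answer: 97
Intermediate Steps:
j(v) = -3/2 (j(v) = 1 - 5*½ = 1 - 5/2 = -3/2)
Q = 7 (Q = 7 + 0*(-3/2) = 7 + 0 = 7)
E = 0 (E = 0*(-2) = 0)
97 + Q*E = 97 + 7*0 = 97 + 0 = 97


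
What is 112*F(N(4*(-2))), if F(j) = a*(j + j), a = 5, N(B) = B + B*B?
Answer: 62720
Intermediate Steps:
N(B) = B + B²
F(j) = 10*j (F(j) = 5*(j + j) = 5*(2*j) = 10*j)
112*F(N(4*(-2))) = 112*(10*((4*(-2))*(1 + 4*(-2)))) = 112*(10*(-8*(1 - 8))) = 112*(10*(-8*(-7))) = 112*(10*56) = 112*560 = 62720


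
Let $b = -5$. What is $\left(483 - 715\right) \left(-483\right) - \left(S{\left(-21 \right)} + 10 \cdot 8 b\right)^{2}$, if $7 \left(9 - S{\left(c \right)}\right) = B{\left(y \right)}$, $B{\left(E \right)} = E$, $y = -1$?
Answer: $- \frac{1994952}{49} \approx -40713.0$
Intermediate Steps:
$S{\left(c \right)} = \frac{64}{7}$ ($S{\left(c \right)} = 9 - - \frac{1}{7} = 9 + \frac{1}{7} = \frac{64}{7}$)
$\left(483 - 715\right) \left(-483\right) - \left(S{\left(-21 \right)} + 10 \cdot 8 b\right)^{2} = \left(483 - 715\right) \left(-483\right) - \left(\frac{64}{7} + 10 \cdot 8 \left(-5\right)\right)^{2} = \left(-232\right) \left(-483\right) - \left(\frac{64}{7} + 80 \left(-5\right)\right)^{2} = 112056 - \left(\frac{64}{7} - 400\right)^{2} = 112056 - \left(- \frac{2736}{7}\right)^{2} = 112056 - \frac{7485696}{49} = - \frac{1994952}{49}$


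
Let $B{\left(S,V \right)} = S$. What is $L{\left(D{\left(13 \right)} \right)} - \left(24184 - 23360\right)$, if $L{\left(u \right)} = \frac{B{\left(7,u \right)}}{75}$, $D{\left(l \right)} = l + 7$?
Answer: $- \frac{61793}{75} \approx -823.91$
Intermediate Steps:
$D{\left(l \right)} = 7 + l$
$L{\left(u \right)} = \frac{7}{75}$
$L{\left(D{\left(13 \right)} \right)} - \left(24184 - 23360\right) = \frac{7}{75} - \left(24184 - 23360\right) = \frac{7}{75} - 824 = - \frac{61793}{75}$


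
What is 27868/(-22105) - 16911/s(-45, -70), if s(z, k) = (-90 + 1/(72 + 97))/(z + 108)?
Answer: 3979612728373/336194945 ≈ 11837.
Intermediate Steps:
s(z, k) = -15209/(169*(108 + z)) (s(z, k) = (-90 + 1/169)/(108 + z) = -15209/(169*(108 + z)))
27868/(-22105) - 16911/s(-45, -70) = 27868/(-22105) - 16911/((-15209/(18252 + 169*(-45)))) = 27868*(-1/22105) - 16911/((-15209/(18252 - 7605))) = -27868/22105 - 16911/((-15209/10647)) = -27868/22105 - 16911/((-15209*1/10647)) = -27868/22105 - 16911/(-15209/10647) = -27868/22105 - 16911*(-10647/15209) = -27868/22105 + 180051417/15209 = 3979612728373/336194945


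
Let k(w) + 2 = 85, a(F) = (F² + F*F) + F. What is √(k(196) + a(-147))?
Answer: √43154 ≈ 207.74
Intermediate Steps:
a(F) = F + 2*F² (a(F) = (F² + F²) + F = 2*F² + F = F + 2*F²)
k(w) = 83 (k(w) = -2 + 85 = 83)
√(k(196) + a(-147)) = √(83 - 147*(1 + 2*(-147))) = √(83 - 147*(1 - 294)) = √(83 - 147*(-293)) = √(83 + 43071) = √43154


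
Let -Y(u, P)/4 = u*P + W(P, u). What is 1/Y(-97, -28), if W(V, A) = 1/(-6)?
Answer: -3/32590 ≈ -9.2053e-5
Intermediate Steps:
W(V, A) = -1/6
Y(u, P) = 2/3 - 4*P*u (Y(u, P) = -4*(u*P - 1/6) = -4*(P*u - 1/6) = -4*(-1/6 + P*u) = 2/3 - 4*P*u)
1/Y(-97, -28) = 1/(2/3 - 4*(-28)*(-97)) = 1/(2/3 - 10864) = 1/(-32590/3) = -3/32590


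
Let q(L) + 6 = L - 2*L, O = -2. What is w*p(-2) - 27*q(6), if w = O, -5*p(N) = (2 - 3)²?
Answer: 1622/5 ≈ 324.40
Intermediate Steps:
q(L) = -6 - L (q(L) = -6 + (L - 2*L) = -6 - L)
p(N) = -⅕ (p(N) = -(2 - 3)²/5 = -⅕*(-1)² = -⅕*1 = -⅕)
w = -2
w*p(-2) - 27*q(6) = -2*(-⅕) - 27*(-6 - 1*6) = ⅖ - 27*(-6 - 6) = ⅖ - 27*(-12) = ⅖ + 324 = 1622/5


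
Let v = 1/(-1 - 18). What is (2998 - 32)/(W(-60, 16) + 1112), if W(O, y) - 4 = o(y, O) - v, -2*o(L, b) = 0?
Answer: 56354/21205 ≈ 2.6576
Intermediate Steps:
v = -1/19 (v = 1/(-19) = -1/19 ≈ -0.052632)
o(L, b) = 0 (o(L, b) = -1/2*0 = 0)
W(O, y) = 77/19 (W(O, y) = 4 + (0 - 1*(-1/19)) = 4 + (0 + 1/19) = 4 + 1/19 = 77/19)
(2998 - 32)/(W(-60, 16) + 1112) = (2998 - 32)/(77/19 + 1112) = 2966/(21205/19) = 2966*(19/21205) = 56354/21205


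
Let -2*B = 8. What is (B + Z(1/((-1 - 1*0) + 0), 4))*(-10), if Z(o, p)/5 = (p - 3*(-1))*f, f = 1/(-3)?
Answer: 470/3 ≈ 156.67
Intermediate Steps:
f = -1/3 ≈ -0.33333
Z(o, p) = -5 - 5*p/3 (Z(o, p) = 5*((p - 3*(-1))*(-1/3)) = 5*((p + 3)*(-1/3)) = 5*((3 + p)*(-1/3)) = 5*(-1 - p/3) = -5 - 5*p/3)
B = -4 (B = -1/2*8 = -4)
(B + Z(1/((-1 - 1*0) + 0), 4))*(-10) = (-4 + (-5 - 5/3*4))*(-10) = (-4 + (-5 - 20/3))*(-10) = (-4 - 35/3)*(-10) = -47/3*(-10) = 470/3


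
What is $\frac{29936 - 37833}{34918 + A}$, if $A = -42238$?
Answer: $\frac{7897}{7320} \approx 1.0788$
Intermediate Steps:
$\frac{29936 - 37833}{34918 + A} = \frac{29936 - 37833}{34918 - 42238} = - \frac{7897}{-7320} = \left(-7897\right) \left(- \frac{1}{7320}\right) = \frac{7897}{7320}$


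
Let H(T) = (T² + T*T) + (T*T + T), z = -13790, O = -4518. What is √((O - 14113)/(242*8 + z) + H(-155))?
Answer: √10106226218594/11854 ≈ 268.18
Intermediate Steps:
H(T) = T + 3*T² (H(T) = (T² + T²) + (T² + T) = 2*T² + (T + T²) = T + 3*T²)
√((O - 14113)/(242*8 + z) + H(-155)) = √((-4518 - 14113)/(242*8 - 13790) - 155*(1 + 3*(-155))) = √(-18631/(1936 - 13790) - 155*(1 - 465)) = √(-18631/(-11854) - 155*(-464)) = √(-18631*(-1/11854) + 71920) = √(18631/11854 + 71920) = √(852558311/11854) = √10106226218594/11854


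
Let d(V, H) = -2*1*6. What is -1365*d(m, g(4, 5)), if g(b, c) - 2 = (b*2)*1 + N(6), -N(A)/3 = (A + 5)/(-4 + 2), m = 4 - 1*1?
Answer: 16380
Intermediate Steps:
m = 3 (m = 4 - 1 = 3)
N(A) = 15/2 + 3*A/2 (N(A) = -3*(A + 5)/(-4 + 2) = -3*(5 + A)/(-2) = -3*(5 + A)*(-1)/2 = -3*(-5/2 - A/2) = 15/2 + 3*A/2)
g(b, c) = 37/2 + 2*b (g(b, c) = 2 + ((b*2)*1 + (15/2 + (3/2)*6)) = 2 + ((2*b)*1 + (15/2 + 9)) = 2 + (2*b + 33/2) = 2 + (33/2 + 2*b) = 37/2 + 2*b)
d(V, H) = -12 (d(V, H) = -2*6 = -12)
-1365*d(m, g(4, 5)) = -1365*(-12) = 16380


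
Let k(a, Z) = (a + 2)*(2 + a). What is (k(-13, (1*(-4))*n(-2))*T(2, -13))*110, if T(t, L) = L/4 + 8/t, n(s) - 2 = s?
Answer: 19965/2 ≈ 9982.5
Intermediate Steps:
n(s) = 2 + s
k(a, Z) = (2 + a)² (k(a, Z) = (2 + a)*(2 + a) = (2 + a)²)
T(t, L) = 8/t + L/4 (T(t, L) = L*(¼) + 8/t = L/4 + 8/t = 8/t + L/4)
(k(-13, (1*(-4))*n(-2))*T(2, -13))*110 = ((2 - 13)²*(8/2 + (¼)*(-13)))*110 = ((-11)²*(8*(½) - 13/4))*110 = (121*(4 - 13/4))*110 = (121*(¾))*110 = (363/4)*110 = 19965/2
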